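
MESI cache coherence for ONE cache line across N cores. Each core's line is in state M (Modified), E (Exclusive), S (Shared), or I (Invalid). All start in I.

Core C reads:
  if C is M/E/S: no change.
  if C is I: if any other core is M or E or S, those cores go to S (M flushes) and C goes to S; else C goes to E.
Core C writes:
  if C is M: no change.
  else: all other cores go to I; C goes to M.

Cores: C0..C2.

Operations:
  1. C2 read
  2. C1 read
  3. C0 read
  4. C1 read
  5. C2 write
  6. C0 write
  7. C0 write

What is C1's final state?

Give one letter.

Op 1: C2 read [C2 read from I: no other sharers -> C2=E (exclusive)] -> [I,I,E]
Op 2: C1 read [C1 read from I: others=['C2=E'] -> C1=S, others downsized to S] -> [I,S,S]
Op 3: C0 read [C0 read from I: others=['C1=S', 'C2=S'] -> C0=S, others downsized to S] -> [S,S,S]
Op 4: C1 read [C1 read: already in S, no change] -> [S,S,S]
Op 5: C2 write [C2 write: invalidate ['C0=S', 'C1=S'] -> C2=M] -> [I,I,M]
Op 6: C0 write [C0 write: invalidate ['C2=M'] -> C0=M] -> [M,I,I]
Op 7: C0 write [C0 write: already M (modified), no change] -> [M,I,I]

Answer: I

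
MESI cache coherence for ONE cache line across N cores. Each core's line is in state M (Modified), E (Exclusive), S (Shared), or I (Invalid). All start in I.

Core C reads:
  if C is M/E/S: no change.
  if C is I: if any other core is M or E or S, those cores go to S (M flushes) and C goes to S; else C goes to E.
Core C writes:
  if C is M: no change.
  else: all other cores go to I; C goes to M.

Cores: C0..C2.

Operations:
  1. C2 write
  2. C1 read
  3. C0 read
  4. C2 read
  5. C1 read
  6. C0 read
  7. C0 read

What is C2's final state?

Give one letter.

Answer: S

Derivation:
Op 1: C2 write [C2 write: invalidate none -> C2=M] -> [I,I,M]
Op 2: C1 read [C1 read from I: others=['C2=M'] -> C1=S, others downsized to S] -> [I,S,S]
Op 3: C0 read [C0 read from I: others=['C1=S', 'C2=S'] -> C0=S, others downsized to S] -> [S,S,S]
Op 4: C2 read [C2 read: already in S, no change] -> [S,S,S]
Op 5: C1 read [C1 read: already in S, no change] -> [S,S,S]
Op 6: C0 read [C0 read: already in S, no change] -> [S,S,S]
Op 7: C0 read [C0 read: already in S, no change] -> [S,S,S]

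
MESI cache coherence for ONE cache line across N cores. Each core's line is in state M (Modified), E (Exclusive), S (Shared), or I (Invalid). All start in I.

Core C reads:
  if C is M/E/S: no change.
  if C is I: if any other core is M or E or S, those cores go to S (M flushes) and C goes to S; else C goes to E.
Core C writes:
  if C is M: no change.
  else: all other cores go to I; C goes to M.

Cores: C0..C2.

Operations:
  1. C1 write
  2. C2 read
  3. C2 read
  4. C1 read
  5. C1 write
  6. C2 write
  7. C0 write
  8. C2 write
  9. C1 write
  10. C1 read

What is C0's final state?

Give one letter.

Answer: I

Derivation:
Op 1: C1 write [C1 write: invalidate none -> C1=M] -> [I,M,I]
Op 2: C2 read [C2 read from I: others=['C1=M'] -> C2=S, others downsized to S] -> [I,S,S]
Op 3: C2 read [C2 read: already in S, no change] -> [I,S,S]
Op 4: C1 read [C1 read: already in S, no change] -> [I,S,S]
Op 5: C1 write [C1 write: invalidate ['C2=S'] -> C1=M] -> [I,M,I]
Op 6: C2 write [C2 write: invalidate ['C1=M'] -> C2=M] -> [I,I,M]
Op 7: C0 write [C0 write: invalidate ['C2=M'] -> C0=M] -> [M,I,I]
Op 8: C2 write [C2 write: invalidate ['C0=M'] -> C2=M] -> [I,I,M]
Op 9: C1 write [C1 write: invalidate ['C2=M'] -> C1=M] -> [I,M,I]
Op 10: C1 read [C1 read: already in M, no change] -> [I,M,I]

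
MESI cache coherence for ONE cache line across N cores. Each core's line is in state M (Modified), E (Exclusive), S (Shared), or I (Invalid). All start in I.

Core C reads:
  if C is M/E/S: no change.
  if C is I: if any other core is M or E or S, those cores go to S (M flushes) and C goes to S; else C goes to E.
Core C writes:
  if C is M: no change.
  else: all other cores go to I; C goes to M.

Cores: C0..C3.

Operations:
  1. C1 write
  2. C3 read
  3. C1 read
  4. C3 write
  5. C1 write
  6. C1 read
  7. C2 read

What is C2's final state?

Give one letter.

Op 1: C1 write [C1 write: invalidate none -> C1=M] -> [I,M,I,I]
Op 2: C3 read [C3 read from I: others=['C1=M'] -> C3=S, others downsized to S] -> [I,S,I,S]
Op 3: C1 read [C1 read: already in S, no change] -> [I,S,I,S]
Op 4: C3 write [C3 write: invalidate ['C1=S'] -> C3=M] -> [I,I,I,M]
Op 5: C1 write [C1 write: invalidate ['C3=M'] -> C1=M] -> [I,M,I,I]
Op 6: C1 read [C1 read: already in M, no change] -> [I,M,I,I]
Op 7: C2 read [C2 read from I: others=['C1=M'] -> C2=S, others downsized to S] -> [I,S,S,I]

Answer: S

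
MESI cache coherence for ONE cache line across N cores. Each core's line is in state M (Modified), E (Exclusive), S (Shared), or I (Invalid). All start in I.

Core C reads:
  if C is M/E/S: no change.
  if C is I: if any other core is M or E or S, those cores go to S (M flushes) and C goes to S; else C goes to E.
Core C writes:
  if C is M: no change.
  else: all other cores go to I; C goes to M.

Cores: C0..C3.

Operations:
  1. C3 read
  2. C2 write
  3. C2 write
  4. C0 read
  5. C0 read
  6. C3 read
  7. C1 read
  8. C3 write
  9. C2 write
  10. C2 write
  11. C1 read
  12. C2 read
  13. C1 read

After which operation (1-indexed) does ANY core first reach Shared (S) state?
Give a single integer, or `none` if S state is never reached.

Op 1: C3 read [C3 read from I: no other sharers -> C3=E (exclusive)] -> [I,I,I,E]
Op 2: C2 write [C2 write: invalidate ['C3=E'] -> C2=M] -> [I,I,M,I]
Op 3: C2 write [C2 write: already M (modified), no change] -> [I,I,M,I]
Op 4: C0 read [C0 read from I: others=['C2=M'] -> C0=S, others downsized to S] -> [S,I,S,I]
  -> First S state at op 4; remaining ops need not be traced.

Answer: 4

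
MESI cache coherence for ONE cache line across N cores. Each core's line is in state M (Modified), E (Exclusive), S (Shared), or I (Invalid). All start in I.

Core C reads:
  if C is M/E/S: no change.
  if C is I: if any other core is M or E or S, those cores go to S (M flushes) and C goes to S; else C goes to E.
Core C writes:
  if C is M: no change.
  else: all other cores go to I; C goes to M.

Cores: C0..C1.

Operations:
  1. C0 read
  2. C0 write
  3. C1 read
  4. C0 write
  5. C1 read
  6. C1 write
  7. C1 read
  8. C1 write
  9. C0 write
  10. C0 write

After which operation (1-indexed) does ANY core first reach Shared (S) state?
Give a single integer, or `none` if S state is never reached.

Answer: 3

Derivation:
Op 1: C0 read [C0 read from I: no other sharers -> C0=E (exclusive)] -> [E,I]
Op 2: C0 write [C0 write: invalidate none -> C0=M] -> [M,I]
Op 3: C1 read [C1 read from I: others=['C0=M'] -> C1=S, others downsized to S] -> [S,S]
  -> First S state at op 3; remaining ops need not be traced.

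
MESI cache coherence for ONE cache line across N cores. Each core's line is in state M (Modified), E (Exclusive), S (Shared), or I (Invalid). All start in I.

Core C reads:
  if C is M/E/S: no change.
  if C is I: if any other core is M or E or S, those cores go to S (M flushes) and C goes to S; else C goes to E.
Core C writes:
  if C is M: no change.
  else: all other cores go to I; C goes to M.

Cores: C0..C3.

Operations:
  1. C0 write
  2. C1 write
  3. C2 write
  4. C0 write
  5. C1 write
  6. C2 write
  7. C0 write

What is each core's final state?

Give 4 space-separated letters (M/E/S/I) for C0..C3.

Op 1: C0 write [C0 write: invalidate none -> C0=M] -> [M,I,I,I]
Op 2: C1 write [C1 write: invalidate ['C0=M'] -> C1=M] -> [I,M,I,I]
Op 3: C2 write [C2 write: invalidate ['C1=M'] -> C2=M] -> [I,I,M,I]
Op 4: C0 write [C0 write: invalidate ['C2=M'] -> C0=M] -> [M,I,I,I]
Op 5: C1 write [C1 write: invalidate ['C0=M'] -> C1=M] -> [I,M,I,I]
Op 6: C2 write [C2 write: invalidate ['C1=M'] -> C2=M] -> [I,I,M,I]
Op 7: C0 write [C0 write: invalidate ['C2=M'] -> C0=M] -> [M,I,I,I]

Answer: M I I I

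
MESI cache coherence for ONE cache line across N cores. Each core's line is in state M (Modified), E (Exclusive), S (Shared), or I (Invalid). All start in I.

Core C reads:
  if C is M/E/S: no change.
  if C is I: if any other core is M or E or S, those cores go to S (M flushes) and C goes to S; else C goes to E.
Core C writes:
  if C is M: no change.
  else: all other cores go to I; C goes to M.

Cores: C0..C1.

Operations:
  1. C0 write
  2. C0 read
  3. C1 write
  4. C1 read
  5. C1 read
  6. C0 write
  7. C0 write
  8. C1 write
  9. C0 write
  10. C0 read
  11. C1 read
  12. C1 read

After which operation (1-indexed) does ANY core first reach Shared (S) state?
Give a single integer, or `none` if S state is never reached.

Op 1: C0 write [C0 write: invalidate none -> C0=M] -> [M,I]
Op 2: C0 read [C0 read: already in M, no change] -> [M,I]
Op 3: C1 write [C1 write: invalidate ['C0=M'] -> C1=M] -> [I,M]
Op 4: C1 read [C1 read: already in M, no change] -> [I,M]
Op 5: C1 read [C1 read: already in M, no change] -> [I,M]
Op 6: C0 write [C0 write: invalidate ['C1=M'] -> C0=M] -> [M,I]
Op 7: C0 write [C0 write: already M (modified), no change] -> [M,I]
Op 8: C1 write [C1 write: invalidate ['C0=M'] -> C1=M] -> [I,M]
Op 9: C0 write [C0 write: invalidate ['C1=M'] -> C0=M] -> [M,I]
Op 10: C0 read [C0 read: already in M, no change] -> [M,I]
Op 11: C1 read [C1 read from I: others=['C0=M'] -> C1=S, others downsized to S] -> [S,S]
  -> First S state at op 11; remaining ops need not be traced.

Answer: 11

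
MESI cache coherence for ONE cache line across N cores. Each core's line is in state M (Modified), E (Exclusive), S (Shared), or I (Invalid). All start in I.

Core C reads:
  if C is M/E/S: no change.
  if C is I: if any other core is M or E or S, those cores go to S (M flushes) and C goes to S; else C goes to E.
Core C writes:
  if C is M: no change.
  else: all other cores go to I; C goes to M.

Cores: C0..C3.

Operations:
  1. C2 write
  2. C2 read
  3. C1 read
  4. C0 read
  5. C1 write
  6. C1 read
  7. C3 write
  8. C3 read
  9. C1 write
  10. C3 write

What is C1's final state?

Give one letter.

Answer: I

Derivation:
Op 1: C2 write [C2 write: invalidate none -> C2=M] -> [I,I,M,I]
Op 2: C2 read [C2 read: already in M, no change] -> [I,I,M,I]
Op 3: C1 read [C1 read from I: others=['C2=M'] -> C1=S, others downsized to S] -> [I,S,S,I]
Op 4: C0 read [C0 read from I: others=['C1=S', 'C2=S'] -> C0=S, others downsized to S] -> [S,S,S,I]
Op 5: C1 write [C1 write: invalidate ['C0=S', 'C2=S'] -> C1=M] -> [I,M,I,I]
Op 6: C1 read [C1 read: already in M, no change] -> [I,M,I,I]
Op 7: C3 write [C3 write: invalidate ['C1=M'] -> C3=M] -> [I,I,I,M]
Op 8: C3 read [C3 read: already in M, no change] -> [I,I,I,M]
Op 9: C1 write [C1 write: invalidate ['C3=M'] -> C1=M] -> [I,M,I,I]
Op 10: C3 write [C3 write: invalidate ['C1=M'] -> C3=M] -> [I,I,I,M]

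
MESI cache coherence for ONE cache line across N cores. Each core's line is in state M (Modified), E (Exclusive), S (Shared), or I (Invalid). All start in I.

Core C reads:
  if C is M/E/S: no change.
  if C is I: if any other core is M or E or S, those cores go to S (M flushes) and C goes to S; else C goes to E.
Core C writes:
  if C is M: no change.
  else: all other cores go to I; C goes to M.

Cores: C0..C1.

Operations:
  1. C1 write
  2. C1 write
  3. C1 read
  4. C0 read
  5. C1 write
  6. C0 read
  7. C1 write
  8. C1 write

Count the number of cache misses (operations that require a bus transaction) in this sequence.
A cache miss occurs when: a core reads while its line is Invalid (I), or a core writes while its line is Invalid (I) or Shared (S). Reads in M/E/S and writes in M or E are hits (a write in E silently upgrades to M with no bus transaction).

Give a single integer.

Op 1: C1 write [C1 write: invalidate none -> C1=M] -> [I,M] [MISS #1: write from I]
Op 2: C1 write [C1 write: already M (modified), no change] -> [I,M] [hit: write from M]
Op 3: C1 read [C1 read: already in M, no change] -> [I,M] [hit: read from M]
Op 4: C0 read [C0 read from I: others=['C1=M'] -> C0=S, others downsized to S] -> [S,S] [MISS #2: read from I]
Op 5: C1 write [C1 write: invalidate ['C0=S'] -> C1=M] -> [I,M] [MISS #3: write from S]
Op 6: C0 read [C0 read from I: others=['C1=M'] -> C0=S, others downsized to S] -> [S,S] [MISS #4: read from I]
Op 7: C1 write [C1 write: invalidate ['C0=S'] -> C1=M] -> [I,M] [MISS #5: write from S]
Op 8: C1 write [C1 write: already M (modified), no change] -> [I,M] [hit: write from M]

Answer: 5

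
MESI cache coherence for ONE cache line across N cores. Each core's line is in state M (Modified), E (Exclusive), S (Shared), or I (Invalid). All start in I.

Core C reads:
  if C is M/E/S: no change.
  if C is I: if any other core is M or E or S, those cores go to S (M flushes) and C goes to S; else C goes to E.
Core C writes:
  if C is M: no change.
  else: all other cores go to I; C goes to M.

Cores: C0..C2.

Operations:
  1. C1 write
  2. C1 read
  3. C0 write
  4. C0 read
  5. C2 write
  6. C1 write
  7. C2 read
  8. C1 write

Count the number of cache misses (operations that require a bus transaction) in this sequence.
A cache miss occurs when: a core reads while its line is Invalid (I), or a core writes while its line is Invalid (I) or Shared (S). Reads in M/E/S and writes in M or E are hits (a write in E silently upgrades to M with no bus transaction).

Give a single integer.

Op 1: C1 write [C1 write: invalidate none -> C1=M] -> [I,M,I] [MISS #1: write from I]
Op 2: C1 read [C1 read: already in M, no change] -> [I,M,I] [hit: read from M]
Op 3: C0 write [C0 write: invalidate ['C1=M'] -> C0=M] -> [M,I,I] [MISS #2: write from I]
Op 4: C0 read [C0 read: already in M, no change] -> [M,I,I] [hit: read from M]
Op 5: C2 write [C2 write: invalidate ['C0=M'] -> C2=M] -> [I,I,M] [MISS #3: write from I]
Op 6: C1 write [C1 write: invalidate ['C2=M'] -> C1=M] -> [I,M,I] [MISS #4: write from I]
Op 7: C2 read [C2 read from I: others=['C1=M'] -> C2=S, others downsized to S] -> [I,S,S] [MISS #5: read from I]
Op 8: C1 write [C1 write: invalidate ['C2=S'] -> C1=M] -> [I,M,I] [MISS #6: write from S]

Answer: 6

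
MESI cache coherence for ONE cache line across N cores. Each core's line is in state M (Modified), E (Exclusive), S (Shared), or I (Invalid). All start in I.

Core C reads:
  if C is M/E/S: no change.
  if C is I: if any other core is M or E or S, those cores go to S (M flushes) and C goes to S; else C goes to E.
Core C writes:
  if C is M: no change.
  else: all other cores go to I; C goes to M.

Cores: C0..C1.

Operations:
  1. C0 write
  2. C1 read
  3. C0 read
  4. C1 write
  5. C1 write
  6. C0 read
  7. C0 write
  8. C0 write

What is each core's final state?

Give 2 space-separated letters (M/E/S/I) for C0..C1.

Answer: M I

Derivation:
Op 1: C0 write [C0 write: invalidate none -> C0=M] -> [M,I]
Op 2: C1 read [C1 read from I: others=['C0=M'] -> C1=S, others downsized to S] -> [S,S]
Op 3: C0 read [C0 read: already in S, no change] -> [S,S]
Op 4: C1 write [C1 write: invalidate ['C0=S'] -> C1=M] -> [I,M]
Op 5: C1 write [C1 write: already M (modified), no change] -> [I,M]
Op 6: C0 read [C0 read from I: others=['C1=M'] -> C0=S, others downsized to S] -> [S,S]
Op 7: C0 write [C0 write: invalidate ['C1=S'] -> C0=M] -> [M,I]
Op 8: C0 write [C0 write: already M (modified), no change] -> [M,I]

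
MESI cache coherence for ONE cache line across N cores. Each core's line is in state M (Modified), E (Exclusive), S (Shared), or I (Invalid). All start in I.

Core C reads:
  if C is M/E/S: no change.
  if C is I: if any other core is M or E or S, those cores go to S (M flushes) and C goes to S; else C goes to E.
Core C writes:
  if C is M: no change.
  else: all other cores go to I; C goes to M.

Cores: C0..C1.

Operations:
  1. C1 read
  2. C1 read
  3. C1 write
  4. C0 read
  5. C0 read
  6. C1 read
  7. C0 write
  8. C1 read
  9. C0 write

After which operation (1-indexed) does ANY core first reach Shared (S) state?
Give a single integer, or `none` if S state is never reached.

Answer: 4

Derivation:
Op 1: C1 read [C1 read from I: no other sharers -> C1=E (exclusive)] -> [I,E]
Op 2: C1 read [C1 read: already in E, no change] -> [I,E]
Op 3: C1 write [C1 write: invalidate none -> C1=M] -> [I,M]
Op 4: C0 read [C0 read from I: others=['C1=M'] -> C0=S, others downsized to S] -> [S,S]
  -> First S state at op 4; remaining ops need not be traced.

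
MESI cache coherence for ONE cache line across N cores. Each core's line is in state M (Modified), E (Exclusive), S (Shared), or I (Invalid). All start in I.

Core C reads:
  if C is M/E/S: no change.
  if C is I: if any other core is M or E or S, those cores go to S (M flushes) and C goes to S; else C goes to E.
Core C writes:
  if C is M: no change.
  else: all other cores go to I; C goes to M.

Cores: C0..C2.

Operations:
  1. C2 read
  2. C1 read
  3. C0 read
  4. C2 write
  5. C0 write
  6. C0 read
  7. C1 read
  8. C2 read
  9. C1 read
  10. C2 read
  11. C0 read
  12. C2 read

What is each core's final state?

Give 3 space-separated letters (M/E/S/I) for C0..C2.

Answer: S S S

Derivation:
Op 1: C2 read [C2 read from I: no other sharers -> C2=E (exclusive)] -> [I,I,E]
Op 2: C1 read [C1 read from I: others=['C2=E'] -> C1=S, others downsized to S] -> [I,S,S]
Op 3: C0 read [C0 read from I: others=['C1=S', 'C2=S'] -> C0=S, others downsized to S] -> [S,S,S]
Op 4: C2 write [C2 write: invalidate ['C0=S', 'C1=S'] -> C2=M] -> [I,I,M]
Op 5: C0 write [C0 write: invalidate ['C2=M'] -> C0=M] -> [M,I,I]
Op 6: C0 read [C0 read: already in M, no change] -> [M,I,I]
Op 7: C1 read [C1 read from I: others=['C0=M'] -> C1=S, others downsized to S] -> [S,S,I]
Op 8: C2 read [C2 read from I: others=['C0=S', 'C1=S'] -> C2=S, others downsized to S] -> [S,S,S]
Op 9: C1 read [C1 read: already in S, no change] -> [S,S,S]
Op 10: C2 read [C2 read: already in S, no change] -> [S,S,S]
Op 11: C0 read [C0 read: already in S, no change] -> [S,S,S]
Op 12: C2 read [C2 read: already in S, no change] -> [S,S,S]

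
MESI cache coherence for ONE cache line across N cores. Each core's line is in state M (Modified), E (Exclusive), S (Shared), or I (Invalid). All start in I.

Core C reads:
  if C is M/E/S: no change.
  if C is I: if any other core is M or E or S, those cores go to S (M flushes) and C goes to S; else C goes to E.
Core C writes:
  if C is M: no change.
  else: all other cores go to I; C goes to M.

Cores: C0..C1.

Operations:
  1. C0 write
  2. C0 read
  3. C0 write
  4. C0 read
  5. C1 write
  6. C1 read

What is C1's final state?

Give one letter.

Answer: M

Derivation:
Op 1: C0 write [C0 write: invalidate none -> C0=M] -> [M,I]
Op 2: C0 read [C0 read: already in M, no change] -> [M,I]
Op 3: C0 write [C0 write: already M (modified), no change] -> [M,I]
Op 4: C0 read [C0 read: already in M, no change] -> [M,I]
Op 5: C1 write [C1 write: invalidate ['C0=M'] -> C1=M] -> [I,M]
Op 6: C1 read [C1 read: already in M, no change] -> [I,M]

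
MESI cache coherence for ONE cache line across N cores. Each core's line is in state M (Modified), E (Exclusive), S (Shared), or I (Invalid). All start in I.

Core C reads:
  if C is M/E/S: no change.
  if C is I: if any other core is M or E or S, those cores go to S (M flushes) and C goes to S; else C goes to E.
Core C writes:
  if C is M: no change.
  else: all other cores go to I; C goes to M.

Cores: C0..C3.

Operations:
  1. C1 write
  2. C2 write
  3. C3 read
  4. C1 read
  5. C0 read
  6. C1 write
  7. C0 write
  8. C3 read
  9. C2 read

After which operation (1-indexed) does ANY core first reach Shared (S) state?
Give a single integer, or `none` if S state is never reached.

Answer: 3

Derivation:
Op 1: C1 write [C1 write: invalidate none -> C1=M] -> [I,M,I,I]
Op 2: C2 write [C2 write: invalidate ['C1=M'] -> C2=M] -> [I,I,M,I]
Op 3: C3 read [C3 read from I: others=['C2=M'] -> C3=S, others downsized to S] -> [I,I,S,S]
  -> First S state at op 3; remaining ops need not be traced.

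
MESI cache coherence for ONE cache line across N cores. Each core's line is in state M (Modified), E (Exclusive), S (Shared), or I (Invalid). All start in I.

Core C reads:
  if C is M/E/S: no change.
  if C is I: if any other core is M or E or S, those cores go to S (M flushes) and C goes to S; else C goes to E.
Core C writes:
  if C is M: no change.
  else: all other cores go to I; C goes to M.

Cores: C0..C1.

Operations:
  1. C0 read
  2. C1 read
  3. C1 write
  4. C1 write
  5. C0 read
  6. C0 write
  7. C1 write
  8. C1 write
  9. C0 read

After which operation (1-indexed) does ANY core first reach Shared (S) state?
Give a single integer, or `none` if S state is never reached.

Answer: 2

Derivation:
Op 1: C0 read [C0 read from I: no other sharers -> C0=E (exclusive)] -> [E,I]
Op 2: C1 read [C1 read from I: others=['C0=E'] -> C1=S, others downsized to S] -> [S,S]
  -> First S state at op 2; remaining ops need not be traced.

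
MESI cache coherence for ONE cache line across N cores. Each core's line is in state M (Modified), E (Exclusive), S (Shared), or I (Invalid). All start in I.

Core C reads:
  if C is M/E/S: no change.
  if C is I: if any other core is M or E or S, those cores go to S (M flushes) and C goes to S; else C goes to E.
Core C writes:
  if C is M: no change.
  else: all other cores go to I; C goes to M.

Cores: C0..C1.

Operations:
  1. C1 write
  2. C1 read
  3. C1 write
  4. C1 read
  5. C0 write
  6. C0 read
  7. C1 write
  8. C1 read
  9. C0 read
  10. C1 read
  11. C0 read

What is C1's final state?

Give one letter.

Answer: S

Derivation:
Op 1: C1 write [C1 write: invalidate none -> C1=M] -> [I,M]
Op 2: C1 read [C1 read: already in M, no change] -> [I,M]
Op 3: C1 write [C1 write: already M (modified), no change] -> [I,M]
Op 4: C1 read [C1 read: already in M, no change] -> [I,M]
Op 5: C0 write [C0 write: invalidate ['C1=M'] -> C0=M] -> [M,I]
Op 6: C0 read [C0 read: already in M, no change] -> [M,I]
Op 7: C1 write [C1 write: invalidate ['C0=M'] -> C1=M] -> [I,M]
Op 8: C1 read [C1 read: already in M, no change] -> [I,M]
Op 9: C0 read [C0 read from I: others=['C1=M'] -> C0=S, others downsized to S] -> [S,S]
Op 10: C1 read [C1 read: already in S, no change] -> [S,S]
Op 11: C0 read [C0 read: already in S, no change] -> [S,S]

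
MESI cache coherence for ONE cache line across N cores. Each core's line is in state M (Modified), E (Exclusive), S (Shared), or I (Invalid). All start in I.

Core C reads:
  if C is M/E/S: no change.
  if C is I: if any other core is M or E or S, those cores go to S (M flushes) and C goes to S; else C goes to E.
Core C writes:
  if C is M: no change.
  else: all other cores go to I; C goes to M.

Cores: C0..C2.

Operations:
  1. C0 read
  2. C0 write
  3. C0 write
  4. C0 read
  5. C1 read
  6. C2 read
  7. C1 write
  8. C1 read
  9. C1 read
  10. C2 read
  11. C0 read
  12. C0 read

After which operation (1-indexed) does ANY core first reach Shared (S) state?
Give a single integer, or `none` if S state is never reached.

Answer: 5

Derivation:
Op 1: C0 read [C0 read from I: no other sharers -> C0=E (exclusive)] -> [E,I,I]
Op 2: C0 write [C0 write: invalidate none -> C0=M] -> [M,I,I]
Op 3: C0 write [C0 write: already M (modified), no change] -> [M,I,I]
Op 4: C0 read [C0 read: already in M, no change] -> [M,I,I]
Op 5: C1 read [C1 read from I: others=['C0=M'] -> C1=S, others downsized to S] -> [S,S,I]
  -> First S state at op 5; remaining ops need not be traced.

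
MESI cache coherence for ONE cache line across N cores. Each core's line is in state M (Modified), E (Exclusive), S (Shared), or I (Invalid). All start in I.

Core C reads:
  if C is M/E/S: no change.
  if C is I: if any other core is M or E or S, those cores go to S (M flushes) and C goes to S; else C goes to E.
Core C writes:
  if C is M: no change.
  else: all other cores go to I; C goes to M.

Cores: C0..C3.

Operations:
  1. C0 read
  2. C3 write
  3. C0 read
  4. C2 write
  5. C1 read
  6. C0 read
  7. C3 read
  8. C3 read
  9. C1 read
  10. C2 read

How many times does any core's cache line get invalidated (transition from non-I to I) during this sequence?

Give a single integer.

Op 1: C0 read [C0 read from I: no other sharers -> C0=E (exclusive)] -> [E,I,I,I] (invalidations this op: 0; running total: 0)
Op 2: C3 write [C3 write: invalidate ['C0=E'] -> C3=M] -> [I,I,I,M] (invalidations this op: 1; running total: 1)
Op 3: C0 read [C0 read from I: others=['C3=M'] -> C0=S, others downsized to S] -> [S,I,I,S] (invalidations this op: 0; running total: 1)
Op 4: C2 write [C2 write: invalidate ['C0=S', 'C3=S'] -> C2=M] -> [I,I,M,I] (invalidations this op: 2; running total: 3)
Op 5: C1 read [C1 read from I: others=['C2=M'] -> C1=S, others downsized to S] -> [I,S,S,I] (invalidations this op: 0; running total: 3)
Op 6: C0 read [C0 read from I: others=['C1=S', 'C2=S'] -> C0=S, others downsized to S] -> [S,S,S,I] (invalidations this op: 0; running total: 3)
Op 7: C3 read [C3 read from I: others=['C0=S', 'C1=S', 'C2=S'] -> C3=S, others downsized to S] -> [S,S,S,S] (invalidations this op: 0; running total: 3)
Op 8: C3 read [C3 read: already in S, no change] -> [S,S,S,S] (invalidations this op: 0; running total: 3)
Op 9: C1 read [C1 read: already in S, no change] -> [S,S,S,S] (invalidations this op: 0; running total: 3)
Op 10: C2 read [C2 read: already in S, no change] -> [S,S,S,S] (invalidations this op: 0; running total: 3)

Answer: 3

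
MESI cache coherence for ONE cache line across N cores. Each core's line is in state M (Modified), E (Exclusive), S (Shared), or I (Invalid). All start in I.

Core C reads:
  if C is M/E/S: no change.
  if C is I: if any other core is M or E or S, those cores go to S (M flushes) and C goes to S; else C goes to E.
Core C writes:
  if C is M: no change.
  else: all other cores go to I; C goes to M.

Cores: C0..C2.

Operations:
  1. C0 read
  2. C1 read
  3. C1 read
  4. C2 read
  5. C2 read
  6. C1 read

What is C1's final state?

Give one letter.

Answer: S

Derivation:
Op 1: C0 read [C0 read from I: no other sharers -> C0=E (exclusive)] -> [E,I,I]
Op 2: C1 read [C1 read from I: others=['C0=E'] -> C1=S, others downsized to S] -> [S,S,I]
Op 3: C1 read [C1 read: already in S, no change] -> [S,S,I]
Op 4: C2 read [C2 read from I: others=['C0=S', 'C1=S'] -> C2=S, others downsized to S] -> [S,S,S]
Op 5: C2 read [C2 read: already in S, no change] -> [S,S,S]
Op 6: C1 read [C1 read: already in S, no change] -> [S,S,S]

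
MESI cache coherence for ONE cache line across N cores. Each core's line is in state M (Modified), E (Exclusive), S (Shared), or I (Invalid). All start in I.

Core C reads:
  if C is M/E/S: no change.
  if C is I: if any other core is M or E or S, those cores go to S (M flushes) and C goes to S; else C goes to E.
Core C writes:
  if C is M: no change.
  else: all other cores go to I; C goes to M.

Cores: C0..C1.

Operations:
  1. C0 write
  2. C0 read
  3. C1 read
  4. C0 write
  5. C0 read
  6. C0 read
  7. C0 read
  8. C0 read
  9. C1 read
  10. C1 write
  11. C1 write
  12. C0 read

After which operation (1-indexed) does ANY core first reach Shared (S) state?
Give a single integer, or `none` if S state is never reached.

Answer: 3

Derivation:
Op 1: C0 write [C0 write: invalidate none -> C0=M] -> [M,I]
Op 2: C0 read [C0 read: already in M, no change] -> [M,I]
Op 3: C1 read [C1 read from I: others=['C0=M'] -> C1=S, others downsized to S] -> [S,S]
  -> First S state at op 3; remaining ops need not be traced.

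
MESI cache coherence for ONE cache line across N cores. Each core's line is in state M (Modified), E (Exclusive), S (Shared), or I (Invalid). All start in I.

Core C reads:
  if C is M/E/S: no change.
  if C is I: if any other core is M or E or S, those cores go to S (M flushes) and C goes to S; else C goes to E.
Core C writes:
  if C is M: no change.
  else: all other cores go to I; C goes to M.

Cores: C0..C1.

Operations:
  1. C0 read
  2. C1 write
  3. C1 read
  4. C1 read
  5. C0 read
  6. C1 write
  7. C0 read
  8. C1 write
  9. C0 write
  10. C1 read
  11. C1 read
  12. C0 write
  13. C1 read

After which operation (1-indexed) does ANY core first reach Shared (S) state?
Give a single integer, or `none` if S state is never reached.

Op 1: C0 read [C0 read from I: no other sharers -> C0=E (exclusive)] -> [E,I]
Op 2: C1 write [C1 write: invalidate ['C0=E'] -> C1=M] -> [I,M]
Op 3: C1 read [C1 read: already in M, no change] -> [I,M]
Op 4: C1 read [C1 read: already in M, no change] -> [I,M]
Op 5: C0 read [C0 read from I: others=['C1=M'] -> C0=S, others downsized to S] -> [S,S]
  -> First S state at op 5; remaining ops need not be traced.

Answer: 5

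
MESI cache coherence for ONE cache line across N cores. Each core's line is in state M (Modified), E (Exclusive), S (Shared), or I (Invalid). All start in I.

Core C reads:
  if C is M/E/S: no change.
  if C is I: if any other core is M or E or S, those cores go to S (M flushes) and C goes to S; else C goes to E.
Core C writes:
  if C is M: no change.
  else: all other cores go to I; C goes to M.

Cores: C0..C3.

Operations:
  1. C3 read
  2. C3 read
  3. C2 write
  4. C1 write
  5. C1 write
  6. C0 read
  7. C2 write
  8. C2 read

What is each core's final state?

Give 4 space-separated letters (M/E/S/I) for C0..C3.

Op 1: C3 read [C3 read from I: no other sharers -> C3=E (exclusive)] -> [I,I,I,E]
Op 2: C3 read [C3 read: already in E, no change] -> [I,I,I,E]
Op 3: C2 write [C2 write: invalidate ['C3=E'] -> C2=M] -> [I,I,M,I]
Op 4: C1 write [C1 write: invalidate ['C2=M'] -> C1=M] -> [I,M,I,I]
Op 5: C1 write [C1 write: already M (modified), no change] -> [I,M,I,I]
Op 6: C0 read [C0 read from I: others=['C1=M'] -> C0=S, others downsized to S] -> [S,S,I,I]
Op 7: C2 write [C2 write: invalidate ['C0=S', 'C1=S'] -> C2=M] -> [I,I,M,I]
Op 8: C2 read [C2 read: already in M, no change] -> [I,I,M,I]

Answer: I I M I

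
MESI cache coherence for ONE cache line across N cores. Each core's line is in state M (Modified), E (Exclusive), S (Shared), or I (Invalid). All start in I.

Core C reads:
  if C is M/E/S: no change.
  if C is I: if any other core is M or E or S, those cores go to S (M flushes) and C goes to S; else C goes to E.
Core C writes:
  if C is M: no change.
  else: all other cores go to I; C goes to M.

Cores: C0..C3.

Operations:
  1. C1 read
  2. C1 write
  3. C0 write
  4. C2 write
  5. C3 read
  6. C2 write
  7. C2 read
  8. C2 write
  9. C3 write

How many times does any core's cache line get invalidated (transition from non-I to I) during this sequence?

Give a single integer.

Answer: 4

Derivation:
Op 1: C1 read [C1 read from I: no other sharers -> C1=E (exclusive)] -> [I,E,I,I] (invalidations this op: 0; running total: 0)
Op 2: C1 write [C1 write: invalidate none -> C1=M] -> [I,M,I,I] (invalidations this op: 0; running total: 0)
Op 3: C0 write [C0 write: invalidate ['C1=M'] -> C0=M] -> [M,I,I,I] (invalidations this op: 1; running total: 1)
Op 4: C2 write [C2 write: invalidate ['C0=M'] -> C2=M] -> [I,I,M,I] (invalidations this op: 1; running total: 2)
Op 5: C3 read [C3 read from I: others=['C2=M'] -> C3=S, others downsized to S] -> [I,I,S,S] (invalidations this op: 0; running total: 2)
Op 6: C2 write [C2 write: invalidate ['C3=S'] -> C2=M] -> [I,I,M,I] (invalidations this op: 1; running total: 3)
Op 7: C2 read [C2 read: already in M, no change] -> [I,I,M,I] (invalidations this op: 0; running total: 3)
Op 8: C2 write [C2 write: already M (modified), no change] -> [I,I,M,I] (invalidations this op: 0; running total: 3)
Op 9: C3 write [C3 write: invalidate ['C2=M'] -> C3=M] -> [I,I,I,M] (invalidations this op: 1; running total: 4)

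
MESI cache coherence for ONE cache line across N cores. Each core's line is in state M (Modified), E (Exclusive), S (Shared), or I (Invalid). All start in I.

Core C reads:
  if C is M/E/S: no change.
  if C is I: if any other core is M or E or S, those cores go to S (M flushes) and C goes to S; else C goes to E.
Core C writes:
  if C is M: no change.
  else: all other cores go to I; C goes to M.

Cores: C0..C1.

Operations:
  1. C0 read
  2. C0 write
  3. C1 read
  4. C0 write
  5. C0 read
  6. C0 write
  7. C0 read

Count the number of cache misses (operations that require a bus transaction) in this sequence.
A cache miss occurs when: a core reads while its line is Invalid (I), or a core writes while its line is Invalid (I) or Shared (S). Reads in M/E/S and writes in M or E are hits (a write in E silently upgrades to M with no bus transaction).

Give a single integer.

Answer: 3

Derivation:
Op 1: C0 read [C0 read from I: no other sharers -> C0=E (exclusive)] -> [E,I] [MISS #1: read from I]
Op 2: C0 write [C0 write: invalidate none -> C0=M] -> [M,I] [hit: write from E is a silent E->M upgrade, no bus transaction]
Op 3: C1 read [C1 read from I: others=['C0=M'] -> C1=S, others downsized to S] -> [S,S] [MISS #2: read from I]
Op 4: C0 write [C0 write: invalidate ['C1=S'] -> C0=M] -> [M,I] [MISS #3: write from S]
Op 5: C0 read [C0 read: already in M, no change] -> [M,I] [hit: read from M]
Op 6: C0 write [C0 write: already M (modified), no change] -> [M,I] [hit: write from M]
Op 7: C0 read [C0 read: already in M, no change] -> [M,I] [hit: read from M]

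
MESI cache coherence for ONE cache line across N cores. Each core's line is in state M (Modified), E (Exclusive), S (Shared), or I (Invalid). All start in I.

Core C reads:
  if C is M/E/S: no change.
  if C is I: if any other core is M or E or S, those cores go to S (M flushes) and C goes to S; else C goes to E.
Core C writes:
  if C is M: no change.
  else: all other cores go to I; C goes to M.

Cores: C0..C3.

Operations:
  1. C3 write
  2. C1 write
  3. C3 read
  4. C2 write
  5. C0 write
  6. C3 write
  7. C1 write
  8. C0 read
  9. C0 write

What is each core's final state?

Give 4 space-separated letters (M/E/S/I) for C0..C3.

Op 1: C3 write [C3 write: invalidate none -> C3=M] -> [I,I,I,M]
Op 2: C1 write [C1 write: invalidate ['C3=M'] -> C1=M] -> [I,M,I,I]
Op 3: C3 read [C3 read from I: others=['C1=M'] -> C3=S, others downsized to S] -> [I,S,I,S]
Op 4: C2 write [C2 write: invalidate ['C1=S', 'C3=S'] -> C2=M] -> [I,I,M,I]
Op 5: C0 write [C0 write: invalidate ['C2=M'] -> C0=M] -> [M,I,I,I]
Op 6: C3 write [C3 write: invalidate ['C0=M'] -> C3=M] -> [I,I,I,M]
Op 7: C1 write [C1 write: invalidate ['C3=M'] -> C1=M] -> [I,M,I,I]
Op 8: C0 read [C0 read from I: others=['C1=M'] -> C0=S, others downsized to S] -> [S,S,I,I]
Op 9: C0 write [C0 write: invalidate ['C1=S'] -> C0=M] -> [M,I,I,I]

Answer: M I I I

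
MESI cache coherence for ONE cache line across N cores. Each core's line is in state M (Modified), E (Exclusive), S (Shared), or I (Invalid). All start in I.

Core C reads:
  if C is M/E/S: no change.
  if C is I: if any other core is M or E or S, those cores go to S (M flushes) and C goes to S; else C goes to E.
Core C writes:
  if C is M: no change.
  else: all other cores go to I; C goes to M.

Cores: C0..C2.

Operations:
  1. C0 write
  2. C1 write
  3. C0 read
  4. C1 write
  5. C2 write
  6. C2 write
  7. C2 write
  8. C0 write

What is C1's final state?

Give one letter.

Op 1: C0 write [C0 write: invalidate none -> C0=M] -> [M,I,I]
Op 2: C1 write [C1 write: invalidate ['C0=M'] -> C1=M] -> [I,M,I]
Op 3: C0 read [C0 read from I: others=['C1=M'] -> C0=S, others downsized to S] -> [S,S,I]
Op 4: C1 write [C1 write: invalidate ['C0=S'] -> C1=M] -> [I,M,I]
Op 5: C2 write [C2 write: invalidate ['C1=M'] -> C2=M] -> [I,I,M]
Op 6: C2 write [C2 write: already M (modified), no change] -> [I,I,M]
Op 7: C2 write [C2 write: already M (modified), no change] -> [I,I,M]
Op 8: C0 write [C0 write: invalidate ['C2=M'] -> C0=M] -> [M,I,I]

Answer: I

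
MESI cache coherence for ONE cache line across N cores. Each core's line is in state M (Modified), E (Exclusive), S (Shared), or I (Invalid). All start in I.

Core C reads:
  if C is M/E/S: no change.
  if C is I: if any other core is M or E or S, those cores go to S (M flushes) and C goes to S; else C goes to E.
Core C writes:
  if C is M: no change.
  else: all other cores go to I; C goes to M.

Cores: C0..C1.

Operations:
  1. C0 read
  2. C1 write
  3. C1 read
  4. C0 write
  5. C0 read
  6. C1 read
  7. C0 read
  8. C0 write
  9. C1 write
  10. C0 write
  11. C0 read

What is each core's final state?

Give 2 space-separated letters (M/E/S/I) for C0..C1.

Op 1: C0 read [C0 read from I: no other sharers -> C0=E (exclusive)] -> [E,I]
Op 2: C1 write [C1 write: invalidate ['C0=E'] -> C1=M] -> [I,M]
Op 3: C1 read [C1 read: already in M, no change] -> [I,M]
Op 4: C0 write [C0 write: invalidate ['C1=M'] -> C0=M] -> [M,I]
Op 5: C0 read [C0 read: already in M, no change] -> [M,I]
Op 6: C1 read [C1 read from I: others=['C0=M'] -> C1=S, others downsized to S] -> [S,S]
Op 7: C0 read [C0 read: already in S, no change] -> [S,S]
Op 8: C0 write [C0 write: invalidate ['C1=S'] -> C0=M] -> [M,I]
Op 9: C1 write [C1 write: invalidate ['C0=M'] -> C1=M] -> [I,M]
Op 10: C0 write [C0 write: invalidate ['C1=M'] -> C0=M] -> [M,I]
Op 11: C0 read [C0 read: already in M, no change] -> [M,I]

Answer: M I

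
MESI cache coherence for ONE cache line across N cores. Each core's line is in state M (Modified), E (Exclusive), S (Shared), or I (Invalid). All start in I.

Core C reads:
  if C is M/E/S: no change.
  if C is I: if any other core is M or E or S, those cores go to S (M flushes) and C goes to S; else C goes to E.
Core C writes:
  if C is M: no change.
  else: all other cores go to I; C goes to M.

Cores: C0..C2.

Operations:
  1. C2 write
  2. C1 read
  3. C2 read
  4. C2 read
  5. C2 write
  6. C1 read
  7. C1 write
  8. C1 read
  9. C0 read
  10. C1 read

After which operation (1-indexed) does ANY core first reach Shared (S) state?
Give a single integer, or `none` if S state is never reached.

Op 1: C2 write [C2 write: invalidate none -> C2=M] -> [I,I,M]
Op 2: C1 read [C1 read from I: others=['C2=M'] -> C1=S, others downsized to S] -> [I,S,S]
  -> First S state at op 2; remaining ops need not be traced.

Answer: 2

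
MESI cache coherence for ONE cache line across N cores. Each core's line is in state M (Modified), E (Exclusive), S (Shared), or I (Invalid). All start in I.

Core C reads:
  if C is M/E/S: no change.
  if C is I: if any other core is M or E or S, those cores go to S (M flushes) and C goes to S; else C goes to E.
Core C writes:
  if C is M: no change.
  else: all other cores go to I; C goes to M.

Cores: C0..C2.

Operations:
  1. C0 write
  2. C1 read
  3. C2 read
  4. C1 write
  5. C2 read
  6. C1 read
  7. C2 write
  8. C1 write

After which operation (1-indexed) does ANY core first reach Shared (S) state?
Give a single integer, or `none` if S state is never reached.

Answer: 2

Derivation:
Op 1: C0 write [C0 write: invalidate none -> C0=M] -> [M,I,I]
Op 2: C1 read [C1 read from I: others=['C0=M'] -> C1=S, others downsized to S] -> [S,S,I]
  -> First S state at op 2; remaining ops need not be traced.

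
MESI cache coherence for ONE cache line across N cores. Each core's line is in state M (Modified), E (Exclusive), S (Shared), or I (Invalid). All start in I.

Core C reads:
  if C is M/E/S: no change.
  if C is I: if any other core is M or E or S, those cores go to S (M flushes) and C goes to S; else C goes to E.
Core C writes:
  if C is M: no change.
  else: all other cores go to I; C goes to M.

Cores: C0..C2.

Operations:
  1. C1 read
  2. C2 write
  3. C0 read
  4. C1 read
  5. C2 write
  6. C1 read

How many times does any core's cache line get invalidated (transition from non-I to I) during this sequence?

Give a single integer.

Answer: 3

Derivation:
Op 1: C1 read [C1 read from I: no other sharers -> C1=E (exclusive)] -> [I,E,I] (invalidations this op: 0; running total: 0)
Op 2: C2 write [C2 write: invalidate ['C1=E'] -> C2=M] -> [I,I,M] (invalidations this op: 1; running total: 1)
Op 3: C0 read [C0 read from I: others=['C2=M'] -> C0=S, others downsized to S] -> [S,I,S] (invalidations this op: 0; running total: 1)
Op 4: C1 read [C1 read from I: others=['C0=S', 'C2=S'] -> C1=S, others downsized to S] -> [S,S,S] (invalidations this op: 0; running total: 1)
Op 5: C2 write [C2 write: invalidate ['C0=S', 'C1=S'] -> C2=M] -> [I,I,M] (invalidations this op: 2; running total: 3)
Op 6: C1 read [C1 read from I: others=['C2=M'] -> C1=S, others downsized to S] -> [I,S,S] (invalidations this op: 0; running total: 3)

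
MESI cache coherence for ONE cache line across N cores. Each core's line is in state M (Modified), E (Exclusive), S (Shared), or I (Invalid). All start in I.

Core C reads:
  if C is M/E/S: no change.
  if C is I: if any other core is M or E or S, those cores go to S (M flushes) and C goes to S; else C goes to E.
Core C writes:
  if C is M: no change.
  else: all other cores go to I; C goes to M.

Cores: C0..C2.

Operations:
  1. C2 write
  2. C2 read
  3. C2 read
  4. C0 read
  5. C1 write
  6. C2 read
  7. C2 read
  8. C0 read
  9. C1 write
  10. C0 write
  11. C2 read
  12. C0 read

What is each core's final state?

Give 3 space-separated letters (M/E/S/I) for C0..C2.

Op 1: C2 write [C2 write: invalidate none -> C2=M] -> [I,I,M]
Op 2: C2 read [C2 read: already in M, no change] -> [I,I,M]
Op 3: C2 read [C2 read: already in M, no change] -> [I,I,M]
Op 4: C0 read [C0 read from I: others=['C2=M'] -> C0=S, others downsized to S] -> [S,I,S]
Op 5: C1 write [C1 write: invalidate ['C0=S', 'C2=S'] -> C1=M] -> [I,M,I]
Op 6: C2 read [C2 read from I: others=['C1=M'] -> C2=S, others downsized to S] -> [I,S,S]
Op 7: C2 read [C2 read: already in S, no change] -> [I,S,S]
Op 8: C0 read [C0 read from I: others=['C1=S', 'C2=S'] -> C0=S, others downsized to S] -> [S,S,S]
Op 9: C1 write [C1 write: invalidate ['C0=S', 'C2=S'] -> C1=M] -> [I,M,I]
Op 10: C0 write [C0 write: invalidate ['C1=M'] -> C0=M] -> [M,I,I]
Op 11: C2 read [C2 read from I: others=['C0=M'] -> C2=S, others downsized to S] -> [S,I,S]
Op 12: C0 read [C0 read: already in S, no change] -> [S,I,S]

Answer: S I S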